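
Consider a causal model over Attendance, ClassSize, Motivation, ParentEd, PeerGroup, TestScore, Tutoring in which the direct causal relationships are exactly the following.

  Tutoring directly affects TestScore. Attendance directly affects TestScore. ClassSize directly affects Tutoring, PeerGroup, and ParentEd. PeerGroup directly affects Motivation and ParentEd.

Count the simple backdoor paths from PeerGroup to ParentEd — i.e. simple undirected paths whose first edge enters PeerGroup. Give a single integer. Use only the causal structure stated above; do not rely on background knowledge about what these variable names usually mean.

A backdoor path from PeerGroup to ParentEd is any simple undirected path whose first edge points into PeerGroup (i.e. leaves PeerGroup via a parent).
Parents of PeerGroup: {ClassSize}.
Enumerating:
  P1: PeerGroup <- ClassSize -> ParentEd
That exhausts the simple backdoor paths. Count: 1.

1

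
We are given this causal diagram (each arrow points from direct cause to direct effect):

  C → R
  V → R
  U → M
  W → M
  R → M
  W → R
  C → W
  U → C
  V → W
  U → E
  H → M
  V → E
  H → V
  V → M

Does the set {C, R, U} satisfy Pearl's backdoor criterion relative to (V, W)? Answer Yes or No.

Backdoor paths from V to W (paths whose first edge points into V):
  P1: V <- H -> M <- U -> C -> W
  P2: V <- H -> M <- U -> C -> R <- W
  P3: V <- H -> M <- W
  P4: V <- H -> M <- R <- C -> W
  P5: V <- H -> M <- R <- W
Condition 1 (no descendant of V in the set): FAILS — R is a descendant of V.
Condition 2 (every backdoor path blocked by {C, R, U}):
  P1: blocked at collider M (neither it nor any descendant is in the conditioning set).
  P2: blocked at collider M (neither it nor any descendant is in the conditioning set).
  P3: blocked at collider M (neither it nor any descendant is in the conditioning set).
  P4: blocked at collider M (neither it nor any descendant is in the conditioning set).
  P5: blocked at collider M (neither it nor any descendant is in the conditioning set).
{C, R, U} does not satisfy the backdoor criterion.

No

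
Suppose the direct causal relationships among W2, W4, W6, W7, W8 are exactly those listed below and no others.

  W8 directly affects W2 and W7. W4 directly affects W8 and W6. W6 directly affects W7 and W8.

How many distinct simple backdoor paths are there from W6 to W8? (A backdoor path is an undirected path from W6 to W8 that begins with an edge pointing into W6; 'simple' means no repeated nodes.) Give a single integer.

1

A backdoor path from W6 to W8 is any simple undirected path whose first edge points into W6 (i.e. leaves W6 via a parent).
Parents of W6: {W4}.
Enumerating:
  P1: W6 <- W4 -> W8
That exhausts the simple backdoor paths. Count: 1.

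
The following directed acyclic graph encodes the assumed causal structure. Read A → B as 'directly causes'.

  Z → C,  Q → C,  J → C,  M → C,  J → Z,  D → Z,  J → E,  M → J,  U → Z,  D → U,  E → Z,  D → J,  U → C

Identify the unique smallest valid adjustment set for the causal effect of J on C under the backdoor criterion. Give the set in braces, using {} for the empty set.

{D, M}

Variables eligible for adjustment (non-descendants of J, excluding J and C): {D, M, Q, U}.
Backdoor paths from J to C:
  P1: J <- D -> U -> Z -> C
  P2: J <- D -> U -> C
  P3: J <- D -> Z <- U -> C
  P4: J <- D -> Z -> C
  P5: J <- M -> C
The empty set is not sufficient: P1 (J <- D -> U -> Z -> C) has no collider blocking it and no conditioned non-collider, so it is open.
Try {D, M}:
  P1: blocked at fork node D ∈ conditioning set.
  P2: blocked at fork node D ∈ conditioning set.
  P3: blocked at fork node D ∈ conditioning set.
  P4: blocked at fork node D ∈ conditioning set.
  P5: blocked at fork node M ∈ conditioning set.
{D, M} contains no descendant of J and blocks every backdoor path.
Every element of {D, M} is needed (dropping D leaves P1 open; dropping M leaves P5 open), so no proper subset is valid.
Among all size-2 subsets of the eligible variables, only {D, M} blocks every backdoor path, so it is the unique smallest valid adjustment set.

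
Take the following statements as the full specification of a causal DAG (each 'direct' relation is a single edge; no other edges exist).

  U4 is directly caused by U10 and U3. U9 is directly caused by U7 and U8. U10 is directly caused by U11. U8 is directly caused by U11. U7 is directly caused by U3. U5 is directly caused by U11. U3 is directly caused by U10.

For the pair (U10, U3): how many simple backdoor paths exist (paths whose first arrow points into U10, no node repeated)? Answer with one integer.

A backdoor path from U10 to U3 is any simple undirected path whose first edge points into U10 (i.e. leaves U10 via a parent).
Parents of U10: {U11}.
Enumerating:
  P1: U10 <- U11 -> U8 -> U9 <- U7 <- U3
That exhausts the simple backdoor paths. Count: 1.

1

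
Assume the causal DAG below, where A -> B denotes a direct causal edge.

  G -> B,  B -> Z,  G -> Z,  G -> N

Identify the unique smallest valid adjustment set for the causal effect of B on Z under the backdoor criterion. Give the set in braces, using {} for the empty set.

Variables eligible for adjustment (non-descendants of B, excluding B and Z): {G, N}.
Backdoor paths from B to Z:
  P1: B <- G -> Z
The empty set is not sufficient: P1 (B <- G -> Z) has no collider blocking it and no conditioned non-collider, so it is open.
Try {G}:
  P1: blocked at fork node G ∈ conditioning set.
{G} contains no descendant of B and blocks every backdoor path.
No other singleton works — e.g. {N} leaves P1 open — so {G} is the unique smallest valid adjustment set.

{G}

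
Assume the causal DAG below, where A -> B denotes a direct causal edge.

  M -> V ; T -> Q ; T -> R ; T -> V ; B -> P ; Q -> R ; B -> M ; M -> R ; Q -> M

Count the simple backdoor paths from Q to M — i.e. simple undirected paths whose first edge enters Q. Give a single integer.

A backdoor path from Q to M is any simple undirected path whose first edge points into Q (i.e. leaves Q via a parent).
Parents of Q: {T}.
Enumerating:
  P1: Q <- T -> V <- M
  P2: Q <- T -> R <- M
That exhausts the simple backdoor paths. Count: 2.

2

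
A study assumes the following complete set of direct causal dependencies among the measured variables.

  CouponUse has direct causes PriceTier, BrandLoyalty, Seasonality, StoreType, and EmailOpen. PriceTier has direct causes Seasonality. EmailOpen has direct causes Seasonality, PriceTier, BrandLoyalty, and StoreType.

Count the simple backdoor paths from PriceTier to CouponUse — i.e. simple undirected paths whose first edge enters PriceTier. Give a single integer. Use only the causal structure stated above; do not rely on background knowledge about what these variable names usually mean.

4

A backdoor path from PriceTier to CouponUse is any simple undirected path whose first edge points into PriceTier (i.e. leaves PriceTier via a parent).
Parents of PriceTier: {Seasonality}.
Enumerating:
  P1: PriceTier <- Seasonality -> EmailOpen <- BrandLoyalty -> CouponUse
  P2: PriceTier <- Seasonality -> EmailOpen <- StoreType -> CouponUse
  P3: PriceTier <- Seasonality -> EmailOpen -> CouponUse
  P4: PriceTier <- Seasonality -> CouponUse
That exhausts the simple backdoor paths. Count: 4.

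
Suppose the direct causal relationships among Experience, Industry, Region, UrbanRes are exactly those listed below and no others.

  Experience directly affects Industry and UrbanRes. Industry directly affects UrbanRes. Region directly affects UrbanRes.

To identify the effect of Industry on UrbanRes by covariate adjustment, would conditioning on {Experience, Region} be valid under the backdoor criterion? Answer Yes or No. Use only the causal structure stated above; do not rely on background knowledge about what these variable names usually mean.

Backdoor paths from Industry to UrbanRes (paths whose first edge points into Industry):
  P1: Industry <- Experience -> UrbanRes
Condition 1 (no descendant of Industry in the set): holds — descendants of Industry are {UrbanRes}; none are in {Experience, Region}.
Condition 2 (every backdoor path blocked by {Experience, Region}):
  P1: blocked at fork node Experience ∈ conditioning set.
{Experience, Region} satisfies the backdoor criterion.

Yes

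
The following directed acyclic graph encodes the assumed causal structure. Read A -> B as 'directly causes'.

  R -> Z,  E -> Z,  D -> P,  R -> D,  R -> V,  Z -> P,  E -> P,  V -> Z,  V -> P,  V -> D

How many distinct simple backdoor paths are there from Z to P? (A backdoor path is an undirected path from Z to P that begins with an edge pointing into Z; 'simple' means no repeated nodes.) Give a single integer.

8

A backdoor path from Z to P is any simple undirected path whose first edge points into Z (i.e. leaves Z via a parent).
Parents of Z: {E, R, V}.
Enumerating:
  P1: Z <- E -> P
  P2: Z <- R -> V -> D -> P
  P3: Z <- R -> V -> P
  P4: Z <- R -> D <- V -> P
  P5: Z <- R -> D -> P
  P6: Z <- V <- R -> D -> P
  P7: Z <- V -> D -> P
  P8: Z <- V -> P
That exhausts the simple backdoor paths. Count: 8.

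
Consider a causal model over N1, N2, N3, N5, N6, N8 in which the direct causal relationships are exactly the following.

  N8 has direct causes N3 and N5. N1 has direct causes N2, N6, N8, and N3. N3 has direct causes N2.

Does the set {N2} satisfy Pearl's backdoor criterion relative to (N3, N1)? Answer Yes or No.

Yes

Backdoor paths from N3 to N1 (paths whose first edge points into N3):
  P1: N3 <- N2 -> N1
Condition 1 (no descendant of N3 in the set): holds — descendants of N3 are {N1, N8}; none are in {N2}.
Condition 2 (every backdoor path blocked by {N2}):
  P1: blocked at fork node N2 ∈ conditioning set.
{N2} satisfies the backdoor criterion.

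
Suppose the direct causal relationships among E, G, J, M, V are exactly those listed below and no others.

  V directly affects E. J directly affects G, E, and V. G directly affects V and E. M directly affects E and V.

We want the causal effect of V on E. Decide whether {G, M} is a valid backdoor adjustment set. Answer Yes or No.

No

Backdoor paths from V to E (paths whose first edge points into V):
  P1: V <- J -> G -> E
  P2: V <- J -> E
  P3: V <- G <- J -> E
  P4: V <- G -> E
  P5: V <- M -> E
Condition 1 (no descendant of V in the set): holds — descendants of V are {E}; none are in {G, M}.
Condition 2 (every backdoor path blocked by {G, M}):
  P1: blocked at chain node G ∈ conditioning set.
  P2: open — no interior node is in the conditioning set.
  P3: blocked at chain node G ∈ conditioning set.
  P4: blocked at fork node G ∈ conditioning set.
  P5: blocked at fork node M ∈ conditioning set.
{G, M} does not satisfy the backdoor criterion.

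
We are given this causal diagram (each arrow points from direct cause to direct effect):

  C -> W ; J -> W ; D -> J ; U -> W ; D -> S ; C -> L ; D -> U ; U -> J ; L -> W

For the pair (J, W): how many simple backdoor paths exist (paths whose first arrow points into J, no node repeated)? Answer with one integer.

A backdoor path from J to W is any simple undirected path whose first edge points into J (i.e. leaves J via a parent).
Parents of J: {D, U}.
Enumerating:
  P1: J <- D -> U -> W
  P2: J <- U -> W
That exhausts the simple backdoor paths. Count: 2.

2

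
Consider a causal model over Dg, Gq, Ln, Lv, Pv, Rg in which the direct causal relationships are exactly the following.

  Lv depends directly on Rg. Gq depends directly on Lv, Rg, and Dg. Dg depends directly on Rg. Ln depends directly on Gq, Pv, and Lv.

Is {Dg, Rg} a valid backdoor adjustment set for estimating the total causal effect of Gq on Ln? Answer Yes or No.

No

Backdoor paths from Gq to Ln (paths whose first edge points into Gq):
  P1: Gq <- Rg -> Lv -> Ln
  P2: Gq <- Lv -> Ln
  P3: Gq <- Dg <- Rg -> Lv -> Ln
Condition 1 (no descendant of Gq in the set): holds — descendants of Gq are {Ln}; none are in {Dg, Rg}.
Condition 2 (every backdoor path blocked by {Dg, Rg}):
  P1: blocked at fork node Rg ∈ conditioning set.
  P2: open — no interior node is in the conditioning set.
  P3: blocked at chain node Dg ∈ conditioning set.
{Dg, Rg} does not satisfy the backdoor criterion.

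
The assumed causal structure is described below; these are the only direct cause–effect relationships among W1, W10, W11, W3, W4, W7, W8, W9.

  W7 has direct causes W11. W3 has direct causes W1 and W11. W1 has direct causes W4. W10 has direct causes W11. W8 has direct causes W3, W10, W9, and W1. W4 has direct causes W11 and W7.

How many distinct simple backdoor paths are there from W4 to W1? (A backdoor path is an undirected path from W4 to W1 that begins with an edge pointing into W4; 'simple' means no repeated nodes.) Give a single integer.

A backdoor path from W4 to W1 is any simple undirected path whose first edge points into W4 (i.e. leaves W4 via a parent).
Parents of W4: {W11, W7}.
Enumerating:
  P1: W4 <- W11 -> W10 -> W8 <- W1
  P2: W4 <- W11 -> W10 -> W8 <- W3 <- W1
  P3: W4 <- W11 -> W3 <- W1
  P4: W4 <- W11 -> W3 -> W8 <- W1
  P5: W4 <- W7 <- W11 -> W10 -> W8 <- W1
  P6: W4 <- W7 <- W11 -> W10 -> W8 <- W3 <- W1
  P7: W4 <- W7 <- W11 -> W3 <- W1
  P8: W4 <- W7 <- W11 -> W3 -> W8 <- W1
That exhausts the simple backdoor paths. Count: 8.

8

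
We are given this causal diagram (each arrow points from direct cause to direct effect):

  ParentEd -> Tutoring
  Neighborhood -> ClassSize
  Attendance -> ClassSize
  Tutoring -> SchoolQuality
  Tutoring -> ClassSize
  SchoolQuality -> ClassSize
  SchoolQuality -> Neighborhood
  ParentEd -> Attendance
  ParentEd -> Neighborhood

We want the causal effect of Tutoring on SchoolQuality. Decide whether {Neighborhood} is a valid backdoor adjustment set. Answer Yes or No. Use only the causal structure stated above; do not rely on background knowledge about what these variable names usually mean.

Backdoor paths from Tutoring to SchoolQuality (paths whose first edge points into Tutoring):
  P1: Tutoring <- ParentEd -> Attendance -> ClassSize <- SchoolQuality
  P2: Tutoring <- ParentEd -> Attendance -> ClassSize <- Neighborhood <- SchoolQuality
  P3: Tutoring <- ParentEd -> Neighborhood <- SchoolQuality
  P4: Tutoring <- ParentEd -> Neighborhood -> ClassSize <- SchoolQuality
Condition 1 (no descendant of Tutoring in the set): FAILS — Neighborhood is a descendant of Tutoring.
Condition 2 (every backdoor path blocked by {Neighborhood}):
  P1: blocked at collider ClassSize (neither it nor any descendant is in the conditioning set).
  P2: blocked at collider ClassSize (neither it nor any descendant is in the conditioning set).
  P3: open — collider(s) Neighborhood are conditioned on (or have a conditioned descendant) and no non-collider on the path is in the set.
  P4: blocked at chain node Neighborhood ∈ conditioning set.
{Neighborhood} does not satisfy the backdoor criterion.

No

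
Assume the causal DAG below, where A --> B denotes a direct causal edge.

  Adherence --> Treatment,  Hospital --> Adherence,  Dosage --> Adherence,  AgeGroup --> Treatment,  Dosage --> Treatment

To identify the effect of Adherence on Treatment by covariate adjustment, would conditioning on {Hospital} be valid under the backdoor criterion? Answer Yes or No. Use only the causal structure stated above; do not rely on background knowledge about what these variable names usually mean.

No

Backdoor paths from Adherence to Treatment (paths whose first edge points into Adherence):
  P1: Adherence <- Dosage -> Treatment
Condition 1 (no descendant of Adherence in the set): holds — descendants of Adherence are {Treatment}; none are in {Hospital}.
Condition 2 (every backdoor path blocked by {Hospital}):
  P1: open — no interior node is in the conditioning set.
{Hospital} does not satisfy the backdoor criterion.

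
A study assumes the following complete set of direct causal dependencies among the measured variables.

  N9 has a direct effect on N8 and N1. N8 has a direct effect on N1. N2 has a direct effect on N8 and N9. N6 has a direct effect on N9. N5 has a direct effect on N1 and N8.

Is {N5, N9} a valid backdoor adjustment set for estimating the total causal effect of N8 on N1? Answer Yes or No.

Backdoor paths from N8 to N1 (paths whose first edge points into N8):
  P1: N8 <- N5 -> N1
  P2: N8 <- N2 -> N9 -> N1
  P3: N8 <- N9 -> N1
Condition 1 (no descendant of N8 in the set): holds — descendants of N8 are {N1}; none are in {N5, N9}.
Condition 2 (every backdoor path blocked by {N5, N9}):
  P1: blocked at fork node N5 ∈ conditioning set.
  P2: blocked at chain node N9 ∈ conditioning set.
  P3: blocked at fork node N9 ∈ conditioning set.
{N5, N9} satisfies the backdoor criterion.

Yes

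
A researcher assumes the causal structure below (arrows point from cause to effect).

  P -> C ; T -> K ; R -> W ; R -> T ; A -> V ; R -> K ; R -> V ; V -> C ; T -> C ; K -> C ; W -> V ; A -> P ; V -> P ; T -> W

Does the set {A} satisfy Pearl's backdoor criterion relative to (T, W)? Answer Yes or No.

Backdoor paths from T to W (paths whose first edge points into T):
  P1: T <- R -> W
  P2: T <- R -> K -> C <- V <- W
  P3: T <- R -> K -> C <- P <- A -> V <- W
  P4: T <- R -> K -> C <- P <- V <- W
  P5: T <- R -> V <- W
Condition 1 (no descendant of T in the set): holds — descendants of T are {C, K, P, V, W}; none are in {A}.
Condition 2 (every backdoor path blocked by {A}):
  P1: open — no interior node is in the conditioning set.
  P2: blocked at collider C (neither it nor any descendant is in the conditioning set).
  P3: blocked at collider C (neither it nor any descendant is in the conditioning set).
  P4: blocked at collider C (neither it nor any descendant is in the conditioning set).
  P5: blocked at collider V (neither it nor any descendant is in the conditioning set).
{A} does not satisfy the backdoor criterion.

No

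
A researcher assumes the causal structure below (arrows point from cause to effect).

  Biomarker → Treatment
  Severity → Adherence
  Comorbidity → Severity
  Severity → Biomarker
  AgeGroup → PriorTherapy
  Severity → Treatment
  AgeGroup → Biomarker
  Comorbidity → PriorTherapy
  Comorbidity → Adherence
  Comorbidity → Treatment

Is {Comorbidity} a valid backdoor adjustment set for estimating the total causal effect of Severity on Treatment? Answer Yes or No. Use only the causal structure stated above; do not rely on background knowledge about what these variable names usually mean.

Yes

Backdoor paths from Severity to Treatment (paths whose first edge points into Severity):
  P1: Severity <- Comorbidity -> PriorTherapy <- AgeGroup -> Biomarker -> Treatment
  P2: Severity <- Comorbidity -> Treatment
Condition 1 (no descendant of Severity in the set): holds — descendants of Severity are {Adherence, Biomarker, Treatment}; none are in {Comorbidity}.
Condition 2 (every backdoor path blocked by {Comorbidity}):
  P1: blocked at fork node Comorbidity ∈ conditioning set.
  P2: blocked at fork node Comorbidity ∈ conditioning set.
{Comorbidity} satisfies the backdoor criterion.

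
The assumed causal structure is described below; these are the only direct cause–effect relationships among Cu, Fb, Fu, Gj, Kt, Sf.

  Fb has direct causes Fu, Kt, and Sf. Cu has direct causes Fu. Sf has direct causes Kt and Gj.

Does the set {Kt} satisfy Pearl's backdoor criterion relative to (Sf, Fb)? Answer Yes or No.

Yes

Backdoor paths from Sf to Fb (paths whose first edge points into Sf):
  P1: Sf <- Kt -> Fb
Condition 1 (no descendant of Sf in the set): holds — descendants of Sf are {Fb}; none are in {Kt}.
Condition 2 (every backdoor path blocked by {Kt}):
  P1: blocked at fork node Kt ∈ conditioning set.
{Kt} satisfies the backdoor criterion.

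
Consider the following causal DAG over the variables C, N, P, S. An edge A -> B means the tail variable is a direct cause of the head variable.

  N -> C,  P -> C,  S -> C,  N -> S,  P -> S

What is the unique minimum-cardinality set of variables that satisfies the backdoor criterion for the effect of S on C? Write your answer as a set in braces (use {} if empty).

{N, P}

Variables eligible for adjustment (non-descendants of S, excluding S and C): {N, P}.
Backdoor paths from S to C:
  P1: S <- P -> C
  P2: S <- N -> C
The empty set is not sufficient: P1 (S <- P -> C) has no collider blocking it and no conditioned non-collider, so it is open.
Try {N, P}:
  P1: blocked at fork node P ∈ conditioning set.
  P2: blocked at fork node N ∈ conditioning set.
{N, P} contains no descendant of S and blocks every backdoor path.
Every element of {N, P} is needed (dropping N leaves P2 open; dropping P leaves P1 open), so no proper subset is valid.
Among all size-2 subsets of the eligible variables, only {N, P} blocks every backdoor path, so it is the unique smallest valid adjustment set.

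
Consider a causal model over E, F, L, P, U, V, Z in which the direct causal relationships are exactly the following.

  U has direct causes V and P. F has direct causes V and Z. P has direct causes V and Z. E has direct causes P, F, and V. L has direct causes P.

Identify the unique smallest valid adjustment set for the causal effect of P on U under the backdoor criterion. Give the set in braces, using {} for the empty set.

Variables eligible for adjustment (non-descendants of P, excluding P and U): {F, V, Z}.
Backdoor paths from P to U:
  P1: P <- Z -> F <- V -> U
  P2: P <- Z -> F -> E <- V -> U
  P3: P <- V -> U
The empty set is not sufficient: P3 (P <- V -> U) has no collider blocking it and no conditioned non-collider, so it is open.
Try {V}:
  P1: blocked at collider F (neither it nor any descendant is in the conditioning set).
  P2: blocked at collider E (neither it nor any descendant is in the conditioning set).
  P3: blocked at fork node V ∈ conditioning set.
{V} contains no descendant of P and blocks every backdoor path.
No other singleton works — e.g. {Z} leaves P3 open — so {V} is the unique smallest valid adjustment set.

{V}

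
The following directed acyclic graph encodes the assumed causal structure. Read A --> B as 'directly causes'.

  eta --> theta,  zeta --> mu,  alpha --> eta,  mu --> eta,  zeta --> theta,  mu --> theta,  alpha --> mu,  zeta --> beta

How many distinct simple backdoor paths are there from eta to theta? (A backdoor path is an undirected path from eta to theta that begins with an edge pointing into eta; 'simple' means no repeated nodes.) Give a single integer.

A backdoor path from eta to theta is any simple undirected path whose first edge points into eta (i.e. leaves eta via a parent).
Parents of eta: {alpha, mu}.
Enumerating:
  P1: eta <- alpha -> mu <- zeta -> theta
  P2: eta <- alpha -> mu -> theta
  P3: eta <- mu <- zeta -> theta
  P4: eta <- mu -> theta
That exhausts the simple backdoor paths. Count: 4.

4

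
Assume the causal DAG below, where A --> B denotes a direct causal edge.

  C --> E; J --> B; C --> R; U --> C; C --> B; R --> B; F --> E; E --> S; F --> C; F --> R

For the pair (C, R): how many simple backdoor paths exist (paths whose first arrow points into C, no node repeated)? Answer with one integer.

1

A backdoor path from C to R is any simple undirected path whose first edge points into C (i.e. leaves C via a parent).
Parents of C: {F, U}.
Enumerating:
  P1: C <- F -> R
That exhausts the simple backdoor paths. Count: 1.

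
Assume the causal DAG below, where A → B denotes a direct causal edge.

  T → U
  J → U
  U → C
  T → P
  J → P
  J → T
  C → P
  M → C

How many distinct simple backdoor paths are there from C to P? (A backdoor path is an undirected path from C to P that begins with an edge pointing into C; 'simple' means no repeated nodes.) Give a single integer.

4

A backdoor path from C to P is any simple undirected path whose first edge points into C (i.e. leaves C via a parent).
Parents of C: {M, U}.
Enumerating:
  P1: C <- U <- J -> T -> P
  P2: C <- U <- J -> P
  P3: C <- U <- T <- J -> P
  P4: C <- U <- T -> P
That exhausts the simple backdoor paths. Count: 4.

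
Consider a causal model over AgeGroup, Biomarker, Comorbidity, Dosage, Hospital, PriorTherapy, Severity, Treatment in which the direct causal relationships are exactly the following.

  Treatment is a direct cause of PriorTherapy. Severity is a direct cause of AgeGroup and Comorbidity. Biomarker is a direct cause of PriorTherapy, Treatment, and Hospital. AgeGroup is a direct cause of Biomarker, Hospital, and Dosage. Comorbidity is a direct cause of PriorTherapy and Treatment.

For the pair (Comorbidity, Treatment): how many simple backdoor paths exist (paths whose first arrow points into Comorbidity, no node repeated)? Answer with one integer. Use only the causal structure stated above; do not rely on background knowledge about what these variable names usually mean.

A backdoor path from Comorbidity to Treatment is any simple undirected path whose first edge points into Comorbidity (i.e. leaves Comorbidity via a parent).
Parents of Comorbidity: {Severity}.
Enumerating:
  P1: Comorbidity <- Severity -> AgeGroup -> Biomarker -> Treatment
  P2: Comorbidity <- Severity -> AgeGroup -> Biomarker -> PriorTherapy <- Treatment
  P3: Comorbidity <- Severity -> AgeGroup -> Hospital <- Biomarker -> Treatment
  P4: Comorbidity <- Severity -> AgeGroup -> Hospital <- Biomarker -> PriorTherapy <- Treatment
That exhausts the simple backdoor paths. Count: 4.

4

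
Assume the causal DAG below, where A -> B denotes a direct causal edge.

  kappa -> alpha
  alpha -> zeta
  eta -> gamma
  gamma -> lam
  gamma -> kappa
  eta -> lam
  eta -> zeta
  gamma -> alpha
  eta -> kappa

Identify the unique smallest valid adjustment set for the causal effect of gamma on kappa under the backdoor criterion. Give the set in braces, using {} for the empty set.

{eta}

Variables eligible for adjustment (non-descendants of gamma, excluding gamma and kappa): {eta}.
Backdoor paths from gamma to kappa:
  P1: gamma <- eta -> kappa
  P2: gamma <- eta -> zeta <- alpha <- kappa
The empty set is not sufficient: P1 (gamma <- eta -> kappa) has no collider blocking it and no conditioned non-collider, so it is open.
Try {eta}:
  P1: blocked at fork node eta ∈ conditioning set.
  P2: blocked at fork node eta ∈ conditioning set.
{eta} contains no descendant of gamma and blocks every backdoor path.
{eta} is the unique smallest valid adjustment set.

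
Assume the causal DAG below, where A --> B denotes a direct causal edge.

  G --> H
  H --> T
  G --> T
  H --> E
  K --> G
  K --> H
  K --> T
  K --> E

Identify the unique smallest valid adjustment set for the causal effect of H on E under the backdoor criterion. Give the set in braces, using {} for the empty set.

{K}

Variables eligible for adjustment (non-descendants of H, excluding H and E): {G, K}.
Backdoor paths from H to E:
  P1: H <- K -> E
  P2: H <- G <- K -> E
  P3: H <- G -> T <- K -> E
The empty set is not sufficient: P1 (H <- K -> E) has no collider blocking it and no conditioned non-collider, so it is open.
Try {K}:
  P1: blocked at fork node K ∈ conditioning set.
  P2: blocked at fork node K ∈ conditioning set.
  P3: blocked at collider T (neither it nor any descendant is in the conditioning set).
{K} contains no descendant of H and blocks every backdoor path.
No other singleton works — e.g. {G} leaves P1 open — so {K} is the unique smallest valid adjustment set.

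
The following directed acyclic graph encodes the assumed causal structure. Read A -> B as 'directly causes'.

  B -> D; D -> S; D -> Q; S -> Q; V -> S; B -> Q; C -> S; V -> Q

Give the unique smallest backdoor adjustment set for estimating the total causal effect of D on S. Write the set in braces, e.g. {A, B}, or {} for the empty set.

Variables eligible for adjustment (non-descendants of D, excluding D and S): {B, C, V}.
Backdoor paths from D to S:
  P1: D <- B -> Q <- V -> S
  P2: D <- B -> Q <- S
Each backdoor path contains an unconditioned collider, so every path is already blocked with the empty conditioning set:
  P1: blocked at collider Q (neither it nor any descendant is in the conditioning set).
  P2: blocked at collider Q (neither it nor any descendant is in the conditioning set).
The empty set is therefore the unique smallest valid set.

{}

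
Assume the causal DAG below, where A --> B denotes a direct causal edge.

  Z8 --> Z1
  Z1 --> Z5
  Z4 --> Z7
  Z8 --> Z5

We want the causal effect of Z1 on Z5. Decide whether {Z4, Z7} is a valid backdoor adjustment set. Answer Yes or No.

Backdoor paths from Z1 to Z5 (paths whose first edge points into Z1):
  P1: Z1 <- Z8 -> Z5
Condition 1 (no descendant of Z1 in the set): holds — descendants of Z1 are {Z5}; none are in {Z4, Z7}.
Condition 2 (every backdoor path blocked by {Z4, Z7}):
  P1: open — no interior node is in the conditioning set.
{Z4, Z7} does not satisfy the backdoor criterion.

No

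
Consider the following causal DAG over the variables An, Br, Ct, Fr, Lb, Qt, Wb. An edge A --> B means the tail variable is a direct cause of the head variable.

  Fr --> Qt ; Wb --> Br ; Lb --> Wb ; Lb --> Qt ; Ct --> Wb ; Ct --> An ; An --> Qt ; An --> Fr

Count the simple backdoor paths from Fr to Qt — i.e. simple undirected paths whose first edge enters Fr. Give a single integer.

2

A backdoor path from Fr to Qt is any simple undirected path whose first edge points into Fr (i.e. leaves Fr via a parent).
Parents of Fr: {An}.
Enumerating:
  P1: Fr <- An <- Ct -> Wb <- Lb -> Qt
  P2: Fr <- An -> Qt
That exhausts the simple backdoor paths. Count: 2.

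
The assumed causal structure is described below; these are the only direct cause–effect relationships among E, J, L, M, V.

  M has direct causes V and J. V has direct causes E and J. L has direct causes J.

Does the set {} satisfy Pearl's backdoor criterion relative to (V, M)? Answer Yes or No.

Backdoor paths from V to M (paths whose first edge points into V):
  P1: V <- J -> M
Condition 1 (no descendant of V in the set): holds — descendants of V are {M}; none are in {}.
Condition 2 (every backdoor path blocked by {}):
  P1: open — no interior node is in the conditioning set.
{} does not satisfy the backdoor criterion.

No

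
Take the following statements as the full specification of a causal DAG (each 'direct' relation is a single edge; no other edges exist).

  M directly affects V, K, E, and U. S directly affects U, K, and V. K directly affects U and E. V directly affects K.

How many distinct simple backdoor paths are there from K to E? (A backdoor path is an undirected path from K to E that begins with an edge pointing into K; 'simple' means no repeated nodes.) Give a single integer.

5

A backdoor path from K to E is any simple undirected path whose first edge points into K (i.e. leaves K via a parent).
Parents of K: {M, S, V}.
Enumerating:
  P1: K <- S -> V <- M -> E
  P2: K <- S -> U <- M -> E
  P3: K <- M -> E
  P4: K <- V <- S -> U <- M -> E
  P5: K <- V <- M -> E
That exhausts the simple backdoor paths. Count: 5.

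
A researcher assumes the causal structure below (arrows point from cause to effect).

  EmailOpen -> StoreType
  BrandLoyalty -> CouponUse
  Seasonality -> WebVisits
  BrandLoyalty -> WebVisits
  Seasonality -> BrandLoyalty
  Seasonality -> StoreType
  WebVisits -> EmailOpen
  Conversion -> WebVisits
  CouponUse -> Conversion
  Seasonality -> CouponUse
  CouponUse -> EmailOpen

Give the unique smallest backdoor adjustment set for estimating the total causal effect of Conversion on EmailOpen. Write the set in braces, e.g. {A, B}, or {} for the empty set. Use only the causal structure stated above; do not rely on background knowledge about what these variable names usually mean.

Variables eligible for adjustment (non-descendants of Conversion, excluding Conversion and EmailOpen): {BrandLoyalty, CouponUse, Seasonality}.
Backdoor paths from Conversion to EmailOpen:
  P1: Conversion <- CouponUse <- Seasonality -> BrandLoyalty -> WebVisits -> EmailOpen
  P2: Conversion <- CouponUse <- Seasonality -> WebVisits -> EmailOpen
  P3: Conversion <- CouponUse <- Seasonality -> StoreType <- EmailOpen
  P4: Conversion <- CouponUse <- BrandLoyalty <- Seasonality -> WebVisits -> EmailOpen
  P5: Conversion <- CouponUse <- BrandLoyalty <- Seasonality -> StoreType <- EmailOpen
  P6: Conversion <- CouponUse <- BrandLoyalty -> WebVisits <- Seasonality -> StoreType <- EmailOpen
  P7: Conversion <- CouponUse <- BrandLoyalty -> WebVisits -> EmailOpen
  P8: Conversion <- CouponUse -> EmailOpen
The empty set is not sufficient: P1 (Conversion <- CouponUse <- Seasonality -> BrandLoyalty -> WebVisits -> EmailOpen) has no collider blocking it and no conditioned non-collider, so it is open.
Try {CouponUse}:
  P1: blocked at chain node CouponUse ∈ conditioning set.
  P2: blocked at chain node CouponUse ∈ conditioning set.
  P3: blocked at chain node CouponUse ∈ conditioning set.
  P4: blocked at chain node CouponUse ∈ conditioning set.
  P5: blocked at chain node CouponUse ∈ conditioning set.
  P6: blocked at chain node CouponUse ∈ conditioning set.
  P7: blocked at chain node CouponUse ∈ conditioning set.
  P8: blocked at fork node CouponUse ∈ conditioning set.
{CouponUse} contains no descendant of Conversion and blocks every backdoor path.
No other singleton works — e.g. {Seasonality} leaves P7 open — so {CouponUse} is the unique smallest valid adjustment set.

{CouponUse}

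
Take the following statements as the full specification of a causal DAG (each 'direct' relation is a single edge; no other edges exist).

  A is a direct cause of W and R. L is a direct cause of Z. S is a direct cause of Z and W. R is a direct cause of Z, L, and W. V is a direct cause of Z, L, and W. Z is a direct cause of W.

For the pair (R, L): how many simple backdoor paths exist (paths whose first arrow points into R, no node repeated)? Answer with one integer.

6

A backdoor path from R to L is any simple undirected path whose first edge points into R (i.e. leaves R via a parent).
Parents of R: {A}.
Enumerating:
  P1: R <- A -> W <- S -> Z <- V -> L
  P2: R <- A -> W <- S -> Z <- L
  P3: R <- A -> W <- V -> L
  P4: R <- A -> W <- V -> Z <- L
  P5: R <- A -> W <- Z <- V -> L
  P6: R <- A -> W <- Z <- L
That exhausts the simple backdoor paths. Count: 6.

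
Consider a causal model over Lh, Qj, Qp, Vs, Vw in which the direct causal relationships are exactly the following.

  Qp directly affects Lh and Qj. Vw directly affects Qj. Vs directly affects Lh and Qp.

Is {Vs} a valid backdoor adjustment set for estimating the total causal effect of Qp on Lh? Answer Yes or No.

Yes

Backdoor paths from Qp to Lh (paths whose first edge points into Qp):
  P1: Qp <- Vs -> Lh
Condition 1 (no descendant of Qp in the set): holds — descendants of Qp are {Lh, Qj}; none are in {Vs}.
Condition 2 (every backdoor path blocked by {Vs}):
  P1: blocked at fork node Vs ∈ conditioning set.
{Vs} satisfies the backdoor criterion.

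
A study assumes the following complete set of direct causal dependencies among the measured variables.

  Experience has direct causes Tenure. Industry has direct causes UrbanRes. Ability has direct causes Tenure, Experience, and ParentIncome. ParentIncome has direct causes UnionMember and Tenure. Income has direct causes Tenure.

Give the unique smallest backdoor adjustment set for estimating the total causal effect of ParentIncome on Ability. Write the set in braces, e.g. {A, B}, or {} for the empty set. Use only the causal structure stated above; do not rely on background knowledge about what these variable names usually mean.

{Tenure}

Variables eligible for adjustment (non-descendants of ParentIncome, excluding ParentIncome and Ability): {Experience, Income, Industry, Tenure, UnionMember, UrbanRes}.
Backdoor paths from ParentIncome to Ability:
  P1: ParentIncome <- Tenure -> Experience -> Ability
  P2: ParentIncome <- Tenure -> Ability
The empty set is not sufficient: P1 (ParentIncome <- Tenure -> Experience -> Ability) has no collider blocking it and no conditioned non-collider, so it is open.
Try {Tenure}:
  P1: blocked at fork node Tenure ∈ conditioning set.
  P2: blocked at fork node Tenure ∈ conditioning set.
{Tenure} contains no descendant of ParentIncome and blocks every backdoor path.
No other singleton works — e.g. {UnionMember} leaves P1 open — so {Tenure} is the unique smallest valid adjustment set.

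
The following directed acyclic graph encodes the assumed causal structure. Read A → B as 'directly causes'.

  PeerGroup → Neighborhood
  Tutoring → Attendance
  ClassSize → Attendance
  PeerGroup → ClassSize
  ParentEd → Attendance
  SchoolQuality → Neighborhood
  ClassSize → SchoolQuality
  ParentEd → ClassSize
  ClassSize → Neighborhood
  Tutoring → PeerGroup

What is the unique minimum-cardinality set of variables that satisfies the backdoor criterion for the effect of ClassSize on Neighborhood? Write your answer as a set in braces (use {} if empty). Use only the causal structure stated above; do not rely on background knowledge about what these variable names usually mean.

{PeerGroup}

Variables eligible for adjustment (non-descendants of ClassSize, excluding ClassSize and Neighborhood): {ParentEd, PeerGroup, Tutoring}.
Backdoor paths from ClassSize to Neighborhood:
  P1: ClassSize <- PeerGroup -> Neighborhood
  P2: ClassSize <- ParentEd -> Attendance <- Tutoring -> PeerGroup -> Neighborhood
The empty set is not sufficient: P1 (ClassSize <- PeerGroup -> Neighborhood) has no collider blocking it and no conditioned non-collider, so it is open.
Try {PeerGroup}:
  P1: blocked at fork node PeerGroup ∈ conditioning set.
  P2: blocked at collider Attendance (neither it nor any descendant is in the conditioning set).
{PeerGroup} contains no descendant of ClassSize and blocks every backdoor path.
No other singleton works — e.g. {Tutoring} leaves P1 open — so {PeerGroup} is the unique smallest valid adjustment set.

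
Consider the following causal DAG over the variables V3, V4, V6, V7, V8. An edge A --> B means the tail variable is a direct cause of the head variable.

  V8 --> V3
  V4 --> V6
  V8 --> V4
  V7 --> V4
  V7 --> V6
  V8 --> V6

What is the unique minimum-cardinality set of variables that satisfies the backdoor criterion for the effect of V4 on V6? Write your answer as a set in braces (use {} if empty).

Variables eligible for adjustment (non-descendants of V4, excluding V4 and V6): {V3, V7, V8}.
Backdoor paths from V4 to V6:
  P1: V4 <- V8 -> V6
  P2: V4 <- V7 -> V6
The empty set is not sufficient: P1 (V4 <- V8 -> V6) has no collider blocking it and no conditioned non-collider, so it is open.
Try {V7, V8}:
  P1: blocked at fork node V8 ∈ conditioning set.
  P2: blocked at fork node V7 ∈ conditioning set.
{V7, V8} contains no descendant of V4 and blocks every backdoor path.
Every element of {V7, V8} is needed (dropping V7 leaves P2 open; dropping V8 leaves P1 open), so no proper subset is valid.
Among all size-2 subsets of the eligible variables, only {V7, V8} blocks every backdoor path, so it is the unique smallest valid adjustment set.

{V7, V8}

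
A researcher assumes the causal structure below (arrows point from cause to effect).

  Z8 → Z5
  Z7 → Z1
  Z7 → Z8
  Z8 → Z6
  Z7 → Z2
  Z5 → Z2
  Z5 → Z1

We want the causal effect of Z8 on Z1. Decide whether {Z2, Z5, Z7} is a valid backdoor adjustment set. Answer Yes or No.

No

Backdoor paths from Z8 to Z1 (paths whose first edge points into Z8):
  P1: Z8 <- Z7 -> Z2 <- Z5 -> Z1
  P2: Z8 <- Z7 -> Z1
Condition 1 (no descendant of Z8 in the set): FAILS — Z2 and Z5 are descendants of Z8.
Condition 2 (every backdoor path blocked by {Z2, Z5, Z7}):
  P1: blocked at fork node Z7 ∈ conditioning set.
  P2: blocked at fork node Z7 ∈ conditioning set.
{Z2, Z5, Z7} does not satisfy the backdoor criterion.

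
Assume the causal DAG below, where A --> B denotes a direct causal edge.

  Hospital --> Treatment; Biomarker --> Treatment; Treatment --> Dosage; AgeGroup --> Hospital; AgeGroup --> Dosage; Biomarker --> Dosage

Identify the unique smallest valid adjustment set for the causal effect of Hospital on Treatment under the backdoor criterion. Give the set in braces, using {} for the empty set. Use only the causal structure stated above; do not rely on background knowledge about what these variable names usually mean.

Variables eligible for adjustment (non-descendants of Hospital, excluding Hospital and Treatment): {AgeGroup, Biomarker}.
Backdoor paths from Hospital to Treatment:
  P1: Hospital <- AgeGroup -> Dosage <- Biomarker -> Treatment
  P2: Hospital <- AgeGroup -> Dosage <- Treatment
Each backdoor path contains an unconditioned collider, so every path is already blocked with the empty conditioning set:
  P1: blocked at collider Dosage (neither it nor any descendant is in the conditioning set).
  P2: blocked at collider Dosage (neither it nor any descendant is in the conditioning set).
The empty set is therefore the unique smallest valid set.

{}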